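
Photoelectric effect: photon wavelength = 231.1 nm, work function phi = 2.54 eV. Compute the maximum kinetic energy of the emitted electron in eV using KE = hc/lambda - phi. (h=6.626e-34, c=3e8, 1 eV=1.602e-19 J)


E_photon = hc / lambda
= (6.626e-34)(3e8) / (231.1e-9)
= 8.6015e-19 J
= 5.3692 eV
KE = E_photon - phi
= 5.3692 - 2.54
= 2.8292 eV

2.8292


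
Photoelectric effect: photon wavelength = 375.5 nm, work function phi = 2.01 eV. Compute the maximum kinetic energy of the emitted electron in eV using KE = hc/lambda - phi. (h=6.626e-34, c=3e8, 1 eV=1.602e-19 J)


E_photon = hc / lambda
= (6.626e-34)(3e8) / (375.5e-9)
= 5.2937e-19 J
= 3.3045 eV
KE = E_photon - phi
= 3.3045 - 2.01
= 1.2945 eV

1.2945


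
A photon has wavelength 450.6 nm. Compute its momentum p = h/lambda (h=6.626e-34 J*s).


p = h / lambda
= 6.626e-34 / (450.6e-9)
= 6.626e-34 / 4.5060e-07
= 1.4705e-27 kg*m/s

1.4705e-27


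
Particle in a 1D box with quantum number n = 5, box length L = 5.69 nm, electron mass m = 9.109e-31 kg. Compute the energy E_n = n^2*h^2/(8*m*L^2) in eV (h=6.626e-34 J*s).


E = n^2 * h^2 / (8 * m * L^2)
= 5^2 * (6.626e-34)^2 / (8 * 9.109e-31 * (5.69e-9)^2)
= 25 * 4.3904e-67 / (8 * 9.109e-31 * 3.2376e-17)
= 4.6522e-20 J
= 0.2904 eV

0.2904


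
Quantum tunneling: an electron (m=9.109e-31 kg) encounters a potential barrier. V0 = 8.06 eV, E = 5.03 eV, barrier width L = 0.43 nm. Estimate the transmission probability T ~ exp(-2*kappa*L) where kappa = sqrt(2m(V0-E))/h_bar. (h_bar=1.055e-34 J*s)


V0 - E = 3.03 eV = 4.8541e-19 J
kappa = sqrt(2 * m * (V0-E)) / h_bar
= sqrt(2 * 9.109e-31 * 4.8541e-19) / 1.055e-34
= 8.9135e+09 /m
2*kappa*L = 2 * 8.9135e+09 * 0.43e-9
= 7.6656
T = exp(-7.6656) = 4.686527e-04

4.686527e-04


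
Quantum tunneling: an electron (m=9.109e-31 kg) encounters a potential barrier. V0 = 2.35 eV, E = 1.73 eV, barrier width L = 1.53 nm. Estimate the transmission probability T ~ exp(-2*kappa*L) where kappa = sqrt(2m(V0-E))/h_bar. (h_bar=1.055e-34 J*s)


V0 - E = 0.62 eV = 9.9324e-20 J
kappa = sqrt(2 * m * (V0-E)) / h_bar
= sqrt(2 * 9.109e-31 * 9.9324e-20) / 1.055e-34
= 4.0320e+09 /m
2*kappa*L = 2 * 4.0320e+09 * 1.53e-9
= 12.338
T = exp(-12.338) = 4.381818e-06

4.381818e-06


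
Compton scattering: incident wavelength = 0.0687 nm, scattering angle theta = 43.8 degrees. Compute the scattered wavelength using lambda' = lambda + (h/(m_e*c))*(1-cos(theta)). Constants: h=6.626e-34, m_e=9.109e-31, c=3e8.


Compton wavelength: h/(m_e*c) = 2.4247e-12 m
d_lambda = 2.4247e-12 * (1 - cos(43.8 deg))
= 2.4247e-12 * 0.27824
= 6.7465e-13 m = 0.000675 nm
lambda' = 0.0687 + 0.000675
= 0.069375 nm

0.069375


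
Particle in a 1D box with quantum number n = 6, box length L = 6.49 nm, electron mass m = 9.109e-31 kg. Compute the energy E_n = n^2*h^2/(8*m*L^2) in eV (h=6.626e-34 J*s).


E = n^2 * h^2 / (8 * m * L^2)
= 6^2 * (6.626e-34)^2 / (8 * 9.109e-31 * (6.49e-9)^2)
= 36 * 4.3904e-67 / (8 * 9.109e-31 * 4.2120e-17)
= 5.1494e-20 J
= 0.3214 eV

0.3214


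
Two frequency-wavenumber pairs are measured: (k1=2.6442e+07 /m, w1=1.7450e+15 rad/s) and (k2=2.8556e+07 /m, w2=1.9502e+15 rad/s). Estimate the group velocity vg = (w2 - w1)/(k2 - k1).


vg = (w2 - w1) / (k2 - k1)
= (1.9502e+15 - 1.7450e+15) / (2.8556e+07 - 2.6442e+07)
= 2.0520e+14 / 2.1140e+06
= 9.7067e+07 m/s

9.7067e+07


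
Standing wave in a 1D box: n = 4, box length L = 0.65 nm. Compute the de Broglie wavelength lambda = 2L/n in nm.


lambda = 2L / n
= 2 * 0.65 / 4
= 1.3 / 4
= 0.325 nm

0.325


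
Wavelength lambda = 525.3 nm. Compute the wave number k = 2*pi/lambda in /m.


k = 2 * pi / lambda
= 6.2832 / (525.3e-9)
= 6.2832 / 5.2530e-07
= 1.1961e+07 /m

1.1961e+07


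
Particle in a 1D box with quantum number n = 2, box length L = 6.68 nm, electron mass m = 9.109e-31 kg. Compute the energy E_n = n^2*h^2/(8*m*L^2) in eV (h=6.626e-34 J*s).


E = n^2 * h^2 / (8 * m * L^2)
= 2^2 * (6.626e-34)^2 / (8 * 9.109e-31 * (6.68e-9)^2)
= 4 * 4.3904e-67 / (8 * 9.109e-31 * 4.4622e-17)
= 5.4007e-21 J
= 0.0337 eV

0.0337


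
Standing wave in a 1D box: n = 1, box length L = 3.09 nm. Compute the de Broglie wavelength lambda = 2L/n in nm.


lambda = 2L / n
= 2 * 3.09 / 1
= 6.18 / 1
= 6.18 nm

6.18


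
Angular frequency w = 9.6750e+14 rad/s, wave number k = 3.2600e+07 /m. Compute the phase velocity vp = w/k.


vp = w / k
= 9.6750e+14 / 3.2600e+07
= 2.9678e+07 m/s

2.9678e+07


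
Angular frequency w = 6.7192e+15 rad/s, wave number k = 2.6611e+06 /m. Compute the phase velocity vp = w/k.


vp = w / k
= 6.7192e+15 / 2.6611e+06
= 2.5250e+09 m/s

2.5250e+09


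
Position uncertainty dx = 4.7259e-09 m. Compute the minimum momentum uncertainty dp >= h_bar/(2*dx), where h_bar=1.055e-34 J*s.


dp = h_bar / (2 * dx)
= 1.055e-34 / (2 * 4.7259e-09)
= 1.055e-34 / 9.4518e-09
= 1.1162e-26 kg*m/s

1.1162e-26


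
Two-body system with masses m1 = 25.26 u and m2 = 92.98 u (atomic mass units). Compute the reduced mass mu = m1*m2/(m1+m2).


mu = m1 * m2 / (m1 + m2)
= 25.26 * 92.98 / (25.26 + 92.98)
= 2348.6748 / 118.24
= 19.8636 u

19.8636


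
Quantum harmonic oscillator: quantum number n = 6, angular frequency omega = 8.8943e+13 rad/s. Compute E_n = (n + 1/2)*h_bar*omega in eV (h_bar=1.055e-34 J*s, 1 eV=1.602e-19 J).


E = (n + 1/2) * h_bar * omega
= (6 + 0.5) * 1.055e-34 * 8.8943e+13
= 6.5 * 9.3835e-21
= 6.0993e-20 J
= 0.3807 eV

0.3807


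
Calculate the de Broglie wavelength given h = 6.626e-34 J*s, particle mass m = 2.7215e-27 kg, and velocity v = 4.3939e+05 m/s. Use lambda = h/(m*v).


lambda = h / (m * v)
= 6.626e-34 / (2.7215e-27 * 4.3939e+05)
= 6.626e-34 / 1.1958e-21
= 5.5411e-13 m

5.5411e-13


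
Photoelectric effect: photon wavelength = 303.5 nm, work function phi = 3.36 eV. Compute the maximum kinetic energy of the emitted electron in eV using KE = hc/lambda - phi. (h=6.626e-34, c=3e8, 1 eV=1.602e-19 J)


E_photon = hc / lambda
= (6.626e-34)(3e8) / (303.5e-9)
= 6.5496e-19 J
= 4.0884 eV
KE = E_photon - phi
= 4.0884 - 3.36
= 0.7284 eV

0.7284


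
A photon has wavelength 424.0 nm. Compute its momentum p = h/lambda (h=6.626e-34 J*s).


p = h / lambda
= 6.626e-34 / (424.0e-9)
= 6.626e-34 / 4.2400e-07
= 1.5627e-27 kg*m/s

1.5627e-27


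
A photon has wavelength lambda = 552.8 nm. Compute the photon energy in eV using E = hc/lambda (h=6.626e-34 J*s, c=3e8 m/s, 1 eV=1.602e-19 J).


E = hc / lambda
= (6.626e-34)(3e8) / (552.8e-9)
= 1.9878e-25 / 5.5280e-07
= 3.5959e-19 J
Converting to eV: 3.5959e-19 / 1.602e-19
= 2.2446 eV

2.2446


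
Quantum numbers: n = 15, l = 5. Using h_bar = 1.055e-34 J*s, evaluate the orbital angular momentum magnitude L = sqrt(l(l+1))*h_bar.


L = sqrt(l*(l+1)) * h_bar
= sqrt(5 * 6) * 1.055e-34
= sqrt(30) * 1.055e-34
= 5.4772 * 1.055e-34
= 5.7785e-34 J*s

5.7785e-34


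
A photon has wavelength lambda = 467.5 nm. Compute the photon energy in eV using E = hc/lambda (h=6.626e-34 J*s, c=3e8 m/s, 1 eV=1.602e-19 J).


E = hc / lambda
= (6.626e-34)(3e8) / (467.5e-9)
= 1.9878e-25 / 4.6750e-07
= 4.2520e-19 J
Converting to eV: 4.2520e-19 / 1.602e-19
= 2.6542 eV

2.6542


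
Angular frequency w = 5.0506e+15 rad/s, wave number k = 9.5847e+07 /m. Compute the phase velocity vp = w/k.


vp = w / k
= 5.0506e+15 / 9.5847e+07
= 5.2694e+07 m/s

5.2694e+07


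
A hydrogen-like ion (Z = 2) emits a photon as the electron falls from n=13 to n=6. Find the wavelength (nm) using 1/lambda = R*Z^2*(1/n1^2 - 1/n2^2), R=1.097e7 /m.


1/lambda = R * Z^2 * (1/n1^2 - 1/n2^2)
= 1.097e7 * 2^2 * (1/6^2 - 1/13^2)
= 1.097e7 * 4 * (0.027778 - 0.005917)
= 9.5924e+05 /m
lambda = 1 / 9.5924e+05
= 1042.4877 nm

1042.4877


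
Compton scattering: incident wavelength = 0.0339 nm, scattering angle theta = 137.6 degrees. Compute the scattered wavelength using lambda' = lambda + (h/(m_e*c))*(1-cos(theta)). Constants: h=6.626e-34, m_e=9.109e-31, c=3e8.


Compton wavelength: h/(m_e*c) = 2.4247e-12 m
d_lambda = 2.4247e-12 * (1 - cos(137.6 deg))
= 2.4247e-12 * 1.738455
= 4.2152e-12 m = 0.004215 nm
lambda' = 0.0339 + 0.004215
= 0.038115 nm

0.038115


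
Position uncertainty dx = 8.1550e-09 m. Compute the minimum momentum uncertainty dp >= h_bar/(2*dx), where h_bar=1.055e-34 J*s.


dp = h_bar / (2 * dx)
= 1.055e-34 / (2 * 8.1550e-09)
= 1.055e-34 / 1.6310e-08
= 6.4684e-27 kg*m/s

6.4684e-27


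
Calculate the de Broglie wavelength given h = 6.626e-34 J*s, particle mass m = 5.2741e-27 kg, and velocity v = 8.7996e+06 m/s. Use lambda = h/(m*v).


lambda = h / (m * v)
= 6.626e-34 / (5.2741e-27 * 8.7996e+06)
= 6.626e-34 / 4.6410e-20
= 1.4277e-14 m

1.4277e-14


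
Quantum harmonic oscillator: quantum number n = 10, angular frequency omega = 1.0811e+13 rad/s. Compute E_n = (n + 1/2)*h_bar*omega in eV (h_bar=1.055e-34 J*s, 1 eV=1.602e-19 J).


E = (n + 1/2) * h_bar * omega
= (10 + 0.5) * 1.055e-34 * 1.0811e+13
= 10.5 * 1.1406e-21
= 1.1976e-20 J
= 0.0748 eV

0.0748


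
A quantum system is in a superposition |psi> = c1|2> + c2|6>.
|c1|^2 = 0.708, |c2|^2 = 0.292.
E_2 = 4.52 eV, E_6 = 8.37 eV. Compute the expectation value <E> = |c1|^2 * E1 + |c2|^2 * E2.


<E> = |c1|^2 * E1 + |c2|^2 * E2
= 0.708 * 4.52 + 0.292 * 8.37
= 3.2002 + 2.444
= 5.6442 eV

5.6442


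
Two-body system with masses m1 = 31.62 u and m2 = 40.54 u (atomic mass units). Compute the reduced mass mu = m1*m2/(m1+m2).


mu = m1 * m2 / (m1 + m2)
= 31.62 * 40.54 / (31.62 + 40.54)
= 1281.8748 / 72.16
= 17.7643 u

17.7643


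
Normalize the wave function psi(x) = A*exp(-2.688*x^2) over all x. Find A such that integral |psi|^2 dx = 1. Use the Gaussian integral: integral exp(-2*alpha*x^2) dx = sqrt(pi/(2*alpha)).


integral |psi|^2 dx = A^2 * sqrt(pi/(2*alpha)) = 1
A^2 = sqrt(2*alpha/pi)
= sqrt(2 * 2.688 / pi)
= 1.308141
A = sqrt(1.308141)
= 1.1437

1.1437


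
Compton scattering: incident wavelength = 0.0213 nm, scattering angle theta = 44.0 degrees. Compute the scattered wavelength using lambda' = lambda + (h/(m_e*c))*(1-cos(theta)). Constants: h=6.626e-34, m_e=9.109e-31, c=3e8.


Compton wavelength: h/(m_e*c) = 2.4247e-12 m
d_lambda = 2.4247e-12 * (1 - cos(44.0 deg))
= 2.4247e-12 * 0.28066
= 6.8052e-13 m = 0.000681 nm
lambda' = 0.0213 + 0.000681
= 0.021981 nm

0.021981


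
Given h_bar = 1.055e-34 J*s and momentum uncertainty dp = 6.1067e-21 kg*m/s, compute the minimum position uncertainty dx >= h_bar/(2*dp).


dx = h_bar / (2 * dp)
= 1.055e-34 / (2 * 6.1067e-21)
= 1.055e-34 / 1.2213e-20
= 8.6381e-15 m

8.6381e-15


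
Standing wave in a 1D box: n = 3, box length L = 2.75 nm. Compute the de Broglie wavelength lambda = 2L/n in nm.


lambda = 2L / n
= 2 * 2.75 / 3
= 5.5 / 3
= 1.8333 nm

1.8333


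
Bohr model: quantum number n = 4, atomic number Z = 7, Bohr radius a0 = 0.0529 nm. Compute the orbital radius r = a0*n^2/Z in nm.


r = a0 * n^2 / Z
= 0.0529 * 4^2 / 7
= 0.0529 * 16 / 7
= 0.1209 nm

0.1209


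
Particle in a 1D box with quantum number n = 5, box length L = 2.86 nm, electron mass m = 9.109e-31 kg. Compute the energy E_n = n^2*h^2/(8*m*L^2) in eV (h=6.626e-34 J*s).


E = n^2 * h^2 / (8 * m * L^2)
= 5^2 * (6.626e-34)^2 / (8 * 9.109e-31 * (2.86e-9)^2)
= 25 * 4.3904e-67 / (8 * 9.109e-31 * 8.1796e-18)
= 1.8414e-19 J
= 1.1494 eV

1.1494


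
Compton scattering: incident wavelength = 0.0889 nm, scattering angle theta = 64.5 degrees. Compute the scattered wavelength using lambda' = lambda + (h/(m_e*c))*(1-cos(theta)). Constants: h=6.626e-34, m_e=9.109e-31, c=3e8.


Compton wavelength: h/(m_e*c) = 2.4247e-12 m
d_lambda = 2.4247e-12 * (1 - cos(64.5 deg))
= 2.4247e-12 * 0.569489
= 1.3808e-12 m = 0.001381 nm
lambda' = 0.0889 + 0.001381
= 0.090281 nm

0.090281


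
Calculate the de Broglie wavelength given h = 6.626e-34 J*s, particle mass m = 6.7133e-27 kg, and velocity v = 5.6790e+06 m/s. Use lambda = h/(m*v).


lambda = h / (m * v)
= 6.626e-34 / (6.7133e-27 * 5.6790e+06)
= 6.626e-34 / 3.8125e-20
= 1.7380e-14 m

1.7380e-14


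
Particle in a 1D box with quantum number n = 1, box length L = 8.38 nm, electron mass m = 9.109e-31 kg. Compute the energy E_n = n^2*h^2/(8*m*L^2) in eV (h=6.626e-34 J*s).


E = n^2 * h^2 / (8 * m * L^2)
= 1^2 * (6.626e-34)^2 / (8 * 9.109e-31 * (8.38e-9)^2)
= 1 * 4.3904e-67 / (8 * 9.109e-31 * 7.0224e-17)
= 8.5793e-22 J
= 0.0054 eV

0.0054


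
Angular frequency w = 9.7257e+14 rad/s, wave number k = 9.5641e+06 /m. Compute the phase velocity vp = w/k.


vp = w / k
= 9.7257e+14 / 9.5641e+06
= 1.0169e+08 m/s

1.0169e+08


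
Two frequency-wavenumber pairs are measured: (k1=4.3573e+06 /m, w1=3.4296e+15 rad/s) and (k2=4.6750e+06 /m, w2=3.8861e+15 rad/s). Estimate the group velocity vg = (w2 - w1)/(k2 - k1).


vg = (w2 - w1) / (k2 - k1)
= (3.8861e+15 - 3.4296e+15) / (4.6750e+06 - 4.3573e+06)
= 4.5650e+14 / 3.1770e+05
= 1.4369e+09 m/s

1.4369e+09


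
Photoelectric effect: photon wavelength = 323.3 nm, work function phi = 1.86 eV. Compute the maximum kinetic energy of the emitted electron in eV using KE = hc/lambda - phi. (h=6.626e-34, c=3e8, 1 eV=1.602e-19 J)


E_photon = hc / lambda
= (6.626e-34)(3e8) / (323.3e-9)
= 6.1485e-19 J
= 3.838 eV
KE = E_photon - phi
= 3.838 - 1.86
= 1.978 eV

1.978


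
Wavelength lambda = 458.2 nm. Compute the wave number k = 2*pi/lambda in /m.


k = 2 * pi / lambda
= 6.2832 / (458.2e-9)
= 6.2832 / 4.5820e-07
= 1.3713e+07 /m

1.3713e+07


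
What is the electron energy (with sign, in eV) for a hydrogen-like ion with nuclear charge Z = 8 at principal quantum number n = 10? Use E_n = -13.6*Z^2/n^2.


E_n = -13.6 * Z^2 / n^2
= -13.6 * 8^2 / 10^2
= -13.6 * 64 / 100
= -8.704 eV

-8.704


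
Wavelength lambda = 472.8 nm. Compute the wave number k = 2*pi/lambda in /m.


k = 2 * pi / lambda
= 6.2832 / (472.8e-9)
= 6.2832 / 4.7280e-07
= 1.3289e+07 /m

1.3289e+07


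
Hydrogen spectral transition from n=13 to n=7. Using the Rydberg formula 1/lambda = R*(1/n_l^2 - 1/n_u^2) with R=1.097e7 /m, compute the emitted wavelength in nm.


1/lambda = R * (1/n_l^2 - 1/n_u^2)
= 1.097e7 * (1/7^2 - 1/13^2)
= 1.097e7 * (0.020408 - 0.005917)
= 1.097e7 * 0.014491
= 1.5897e+05 /m
lambda = 1 / 1.5897e+05 = 6290.6411 nm

6290.6411


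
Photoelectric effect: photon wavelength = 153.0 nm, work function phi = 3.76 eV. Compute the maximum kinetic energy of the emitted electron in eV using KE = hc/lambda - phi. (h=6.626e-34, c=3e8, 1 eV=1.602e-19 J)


E_photon = hc / lambda
= (6.626e-34)(3e8) / (153.0e-9)
= 1.2992e-18 J
= 8.11 eV
KE = E_photon - phi
= 8.11 - 3.76
= 4.35 eV

4.35


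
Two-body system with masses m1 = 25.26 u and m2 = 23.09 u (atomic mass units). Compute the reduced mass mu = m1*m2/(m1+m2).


mu = m1 * m2 / (m1 + m2)
= 25.26 * 23.09 / (25.26 + 23.09)
= 583.2534 / 48.35
= 12.0632 u

12.0632


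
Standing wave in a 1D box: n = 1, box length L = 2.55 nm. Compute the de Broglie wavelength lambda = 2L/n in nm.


lambda = 2L / n
= 2 * 2.55 / 1
= 5.1 / 1
= 5.1 nm

5.1


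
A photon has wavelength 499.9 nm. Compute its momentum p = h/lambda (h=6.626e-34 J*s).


p = h / lambda
= 6.626e-34 / (499.9e-9)
= 6.626e-34 / 4.9990e-07
= 1.3255e-27 kg*m/s

1.3255e-27


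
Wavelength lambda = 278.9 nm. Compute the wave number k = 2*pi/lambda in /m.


k = 2 * pi / lambda
= 6.2832 / (278.9e-9)
= 6.2832 / 2.7890e-07
= 2.2528e+07 /m

2.2528e+07


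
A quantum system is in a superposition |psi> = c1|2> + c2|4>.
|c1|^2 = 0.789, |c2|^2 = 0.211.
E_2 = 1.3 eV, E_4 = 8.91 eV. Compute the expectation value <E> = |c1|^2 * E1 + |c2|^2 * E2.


<E> = |c1|^2 * E1 + |c2|^2 * E2
= 0.789 * 1.3 + 0.211 * 8.91
= 1.0257 + 1.88
= 2.9057 eV

2.9057


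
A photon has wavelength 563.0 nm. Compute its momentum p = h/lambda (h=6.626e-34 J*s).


p = h / lambda
= 6.626e-34 / (563.0e-9)
= 6.626e-34 / 5.6300e-07
= 1.1769e-27 kg*m/s

1.1769e-27


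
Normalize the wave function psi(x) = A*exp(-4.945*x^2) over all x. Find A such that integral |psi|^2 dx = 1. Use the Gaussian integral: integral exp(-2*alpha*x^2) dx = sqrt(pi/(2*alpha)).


integral |psi|^2 dx = A^2 * sqrt(pi/(2*alpha)) = 1
A^2 = sqrt(2*alpha/pi)
= sqrt(2 * 4.945 / pi)
= 1.774284
A = sqrt(1.774284)
= 1.332

1.332


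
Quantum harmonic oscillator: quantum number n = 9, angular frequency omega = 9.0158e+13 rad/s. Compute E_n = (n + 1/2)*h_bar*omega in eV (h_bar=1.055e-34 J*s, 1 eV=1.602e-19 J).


E = (n + 1/2) * h_bar * omega
= (9 + 0.5) * 1.055e-34 * 9.0158e+13
= 9.5 * 9.5117e-21
= 9.0361e-20 J
= 0.5641 eV

0.5641


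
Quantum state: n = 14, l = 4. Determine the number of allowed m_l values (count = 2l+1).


m_l ranges from -l to +l in integer steps
So m_l goes from -4 to +4
Count = 2l + 1 = 2*4 + 1
= 9

9


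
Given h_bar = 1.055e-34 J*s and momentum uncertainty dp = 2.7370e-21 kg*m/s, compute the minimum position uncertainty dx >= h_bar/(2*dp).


dx = h_bar / (2 * dp)
= 1.055e-34 / (2 * 2.7370e-21)
= 1.055e-34 / 5.4740e-21
= 1.9273e-14 m

1.9273e-14


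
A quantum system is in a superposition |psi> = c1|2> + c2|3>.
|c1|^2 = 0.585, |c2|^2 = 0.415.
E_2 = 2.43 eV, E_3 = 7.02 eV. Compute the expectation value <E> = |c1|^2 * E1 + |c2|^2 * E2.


<E> = |c1|^2 * E1 + |c2|^2 * E2
= 0.585 * 2.43 + 0.415 * 7.02
= 1.4216 + 2.9133
= 4.3348 eV

4.3348


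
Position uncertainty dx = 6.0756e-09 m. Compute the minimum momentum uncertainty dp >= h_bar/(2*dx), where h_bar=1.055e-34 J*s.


dp = h_bar / (2 * dx)
= 1.055e-34 / (2 * 6.0756e-09)
= 1.055e-34 / 1.2151e-08
= 8.6823e-27 kg*m/s

8.6823e-27


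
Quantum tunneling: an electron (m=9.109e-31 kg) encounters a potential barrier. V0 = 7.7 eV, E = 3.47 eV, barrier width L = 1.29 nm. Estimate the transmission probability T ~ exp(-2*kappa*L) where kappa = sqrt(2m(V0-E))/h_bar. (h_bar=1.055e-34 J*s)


V0 - E = 4.23 eV = 6.7765e-19 J
kappa = sqrt(2 * m * (V0-E)) / h_bar
= sqrt(2 * 9.109e-31 * 6.7765e-19) / 1.055e-34
= 1.0532e+10 /m
2*kappa*L = 2 * 1.0532e+10 * 1.29e-9
= 27.1718
T = exp(-27.1718) = 1.582779e-12

1.582779e-12


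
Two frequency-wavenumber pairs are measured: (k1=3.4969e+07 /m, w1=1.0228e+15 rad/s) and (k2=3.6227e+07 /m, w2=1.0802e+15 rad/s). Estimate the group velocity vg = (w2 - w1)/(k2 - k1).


vg = (w2 - w1) / (k2 - k1)
= (1.0802e+15 - 1.0228e+15) / (3.6227e+07 - 3.4969e+07)
= 5.7400e+13 / 1.2580e+06
= 4.5628e+07 m/s

4.5628e+07


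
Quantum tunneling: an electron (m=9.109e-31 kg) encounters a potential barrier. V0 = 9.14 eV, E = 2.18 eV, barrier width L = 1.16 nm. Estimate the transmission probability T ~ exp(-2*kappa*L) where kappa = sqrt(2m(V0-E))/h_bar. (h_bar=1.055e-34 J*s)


V0 - E = 6.96 eV = 1.1150e-18 J
kappa = sqrt(2 * m * (V0-E)) / h_bar
= sqrt(2 * 9.109e-31 * 1.1150e-18) / 1.055e-34
= 1.3509e+10 /m
2*kappa*L = 2 * 1.3509e+10 * 1.16e-9
= 31.3416
T = exp(-31.3416) = 2.446232e-14

2.446232e-14


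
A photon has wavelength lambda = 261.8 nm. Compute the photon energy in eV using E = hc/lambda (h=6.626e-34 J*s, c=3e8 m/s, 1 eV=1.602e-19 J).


E = hc / lambda
= (6.626e-34)(3e8) / (261.8e-9)
= 1.9878e-25 / 2.6180e-07
= 7.5928e-19 J
Converting to eV: 7.5928e-19 / 1.602e-19
= 4.7396 eV

4.7396


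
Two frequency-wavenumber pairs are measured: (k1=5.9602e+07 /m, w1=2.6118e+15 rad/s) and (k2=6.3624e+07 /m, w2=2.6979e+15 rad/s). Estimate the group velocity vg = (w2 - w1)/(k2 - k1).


vg = (w2 - w1) / (k2 - k1)
= (2.6979e+15 - 2.6118e+15) / (6.3624e+07 - 5.9602e+07)
= 8.6100e+13 / 4.0220e+06
= 2.1407e+07 m/s

2.1407e+07


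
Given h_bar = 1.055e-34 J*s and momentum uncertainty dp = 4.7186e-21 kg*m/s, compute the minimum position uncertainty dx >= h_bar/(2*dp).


dx = h_bar / (2 * dp)
= 1.055e-34 / (2 * 4.7186e-21)
= 1.055e-34 / 9.4372e-21
= 1.1179e-14 m

1.1179e-14


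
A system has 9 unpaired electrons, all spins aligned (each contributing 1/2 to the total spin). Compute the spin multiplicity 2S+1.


Total spin S = N * (1/2) = 9 * 0.5 = 4.5
Spin multiplicity = 2S + 1
= 2 * 4.5 + 1
= 10

10


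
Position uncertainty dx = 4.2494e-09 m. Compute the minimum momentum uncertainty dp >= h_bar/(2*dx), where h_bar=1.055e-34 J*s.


dp = h_bar / (2 * dx)
= 1.055e-34 / (2 * 4.2494e-09)
= 1.055e-34 / 8.4988e-09
= 1.2414e-26 kg*m/s

1.2414e-26


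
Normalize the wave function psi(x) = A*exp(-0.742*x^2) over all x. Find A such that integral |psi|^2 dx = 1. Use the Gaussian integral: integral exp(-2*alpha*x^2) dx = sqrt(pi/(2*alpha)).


integral |psi|^2 dx = A^2 * sqrt(pi/(2*alpha)) = 1
A^2 = sqrt(2*alpha/pi)
= sqrt(2 * 0.742 / pi)
= 0.687293
A = sqrt(0.687293)
= 0.829

0.829


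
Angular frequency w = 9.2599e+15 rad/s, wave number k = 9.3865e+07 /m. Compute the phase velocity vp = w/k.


vp = w / k
= 9.2599e+15 / 9.3865e+07
= 9.8651e+07 m/s

9.8651e+07


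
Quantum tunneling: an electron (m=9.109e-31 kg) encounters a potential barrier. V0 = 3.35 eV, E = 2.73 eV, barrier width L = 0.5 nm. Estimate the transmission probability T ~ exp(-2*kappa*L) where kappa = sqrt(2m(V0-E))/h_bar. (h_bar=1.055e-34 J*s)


V0 - E = 0.62 eV = 9.9324e-20 J
kappa = sqrt(2 * m * (V0-E)) / h_bar
= sqrt(2 * 9.109e-31 * 9.9324e-20) / 1.055e-34
= 4.0320e+09 /m
2*kappa*L = 2 * 4.0320e+09 * 0.5e-9
= 4.032
T = exp(-4.032) = 1.773808e-02

1.773808e-02


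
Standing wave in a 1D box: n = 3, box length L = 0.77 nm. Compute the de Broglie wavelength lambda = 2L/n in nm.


lambda = 2L / n
= 2 * 0.77 / 3
= 1.54 / 3
= 0.5133 nm

0.5133


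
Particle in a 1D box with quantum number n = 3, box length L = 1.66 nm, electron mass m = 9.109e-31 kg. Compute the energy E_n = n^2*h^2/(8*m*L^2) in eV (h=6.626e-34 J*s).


E = n^2 * h^2 / (8 * m * L^2)
= 3^2 * (6.626e-34)^2 / (8 * 9.109e-31 * (1.66e-9)^2)
= 9 * 4.3904e-67 / (8 * 9.109e-31 * 2.7556e-18)
= 1.9677e-19 J
= 1.2283 eV

1.2283


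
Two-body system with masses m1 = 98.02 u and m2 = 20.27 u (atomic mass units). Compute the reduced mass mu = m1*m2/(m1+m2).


mu = m1 * m2 / (m1 + m2)
= 98.02 * 20.27 / (98.02 + 20.27)
= 1986.8654 / 118.29
= 16.7966 u

16.7966


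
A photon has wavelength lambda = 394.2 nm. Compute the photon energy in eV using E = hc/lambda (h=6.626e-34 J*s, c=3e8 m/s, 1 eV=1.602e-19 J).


E = hc / lambda
= (6.626e-34)(3e8) / (394.2e-9)
= 1.9878e-25 / 3.9420e-07
= 5.0426e-19 J
Converting to eV: 5.0426e-19 / 1.602e-19
= 3.1477 eV

3.1477


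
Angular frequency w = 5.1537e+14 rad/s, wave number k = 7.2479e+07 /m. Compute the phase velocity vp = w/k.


vp = w / k
= 5.1537e+14 / 7.2479e+07
= 7.1106e+06 m/s

7.1106e+06


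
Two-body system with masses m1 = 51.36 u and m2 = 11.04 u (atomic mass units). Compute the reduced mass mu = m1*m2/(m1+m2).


mu = m1 * m2 / (m1 + m2)
= 51.36 * 11.04 / (51.36 + 11.04)
= 567.0144 / 62.4
= 9.0868 u

9.0868


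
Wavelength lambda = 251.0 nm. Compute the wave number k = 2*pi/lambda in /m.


k = 2 * pi / lambda
= 6.2832 / (251.0e-9)
= 6.2832 / 2.5100e-07
= 2.5033e+07 /m

2.5033e+07


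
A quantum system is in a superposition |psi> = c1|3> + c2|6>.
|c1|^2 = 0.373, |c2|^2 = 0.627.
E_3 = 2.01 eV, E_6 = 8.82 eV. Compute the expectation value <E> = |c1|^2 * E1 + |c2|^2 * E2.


<E> = |c1|^2 * E1 + |c2|^2 * E2
= 0.373 * 2.01 + 0.627 * 8.82
= 0.7497 + 5.5301
= 6.2799 eV

6.2799


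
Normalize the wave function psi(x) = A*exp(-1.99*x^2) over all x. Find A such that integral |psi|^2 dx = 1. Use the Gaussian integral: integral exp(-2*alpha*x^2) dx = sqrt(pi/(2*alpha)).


integral |psi|^2 dx = A^2 * sqrt(pi/(2*alpha)) = 1
A^2 = sqrt(2*alpha/pi)
= sqrt(2 * 1.99 / pi)
= 1.125555
A = sqrt(1.125555)
= 1.0609

1.0609


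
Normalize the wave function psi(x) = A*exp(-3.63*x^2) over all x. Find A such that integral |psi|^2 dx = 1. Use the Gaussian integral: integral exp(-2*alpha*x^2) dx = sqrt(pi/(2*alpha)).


integral |psi|^2 dx = A^2 * sqrt(pi/(2*alpha)) = 1
A^2 = sqrt(2*alpha/pi)
= sqrt(2 * 3.63 / pi)
= 1.520174
A = sqrt(1.520174)
= 1.233

1.233


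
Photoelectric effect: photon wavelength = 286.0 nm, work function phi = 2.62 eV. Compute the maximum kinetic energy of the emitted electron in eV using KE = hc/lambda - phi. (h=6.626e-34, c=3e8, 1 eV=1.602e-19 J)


E_photon = hc / lambda
= (6.626e-34)(3e8) / (286.0e-9)
= 6.9503e-19 J
= 4.3385 eV
KE = E_photon - phi
= 4.3385 - 2.62
= 1.7185 eV

1.7185


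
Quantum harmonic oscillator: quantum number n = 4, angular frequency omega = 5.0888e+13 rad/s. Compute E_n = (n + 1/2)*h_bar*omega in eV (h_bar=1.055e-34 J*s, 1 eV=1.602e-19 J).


E = (n + 1/2) * h_bar * omega
= (4 + 0.5) * 1.055e-34 * 5.0888e+13
= 4.5 * 5.3687e-21
= 2.4159e-20 J
= 0.1508 eV

0.1508


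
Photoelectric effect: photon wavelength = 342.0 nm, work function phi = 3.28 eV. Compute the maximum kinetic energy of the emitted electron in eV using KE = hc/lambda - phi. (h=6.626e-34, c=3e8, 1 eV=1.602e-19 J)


E_photon = hc / lambda
= (6.626e-34)(3e8) / (342.0e-9)
= 5.8123e-19 J
= 3.6281 eV
KE = E_photon - phi
= 3.6281 - 3.28
= 0.3481 eV

0.3481


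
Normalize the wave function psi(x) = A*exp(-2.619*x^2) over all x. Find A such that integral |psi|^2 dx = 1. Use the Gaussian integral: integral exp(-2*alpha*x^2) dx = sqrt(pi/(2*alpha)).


integral |psi|^2 dx = A^2 * sqrt(pi/(2*alpha)) = 1
A^2 = sqrt(2*alpha/pi)
= sqrt(2 * 2.619 / pi)
= 1.291242
A = sqrt(1.291242)
= 1.1363

1.1363


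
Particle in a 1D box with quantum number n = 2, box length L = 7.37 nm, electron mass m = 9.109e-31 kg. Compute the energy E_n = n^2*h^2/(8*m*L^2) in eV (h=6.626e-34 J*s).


E = n^2 * h^2 / (8 * m * L^2)
= 2^2 * (6.626e-34)^2 / (8 * 9.109e-31 * (7.37e-9)^2)
= 4 * 4.3904e-67 / (8 * 9.109e-31 * 5.4317e-17)
= 4.4368e-21 J
= 0.0277 eV

0.0277


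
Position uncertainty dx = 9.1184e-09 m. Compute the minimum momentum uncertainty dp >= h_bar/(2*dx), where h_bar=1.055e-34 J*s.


dp = h_bar / (2 * dx)
= 1.055e-34 / (2 * 9.1184e-09)
= 1.055e-34 / 1.8237e-08
= 5.7850e-27 kg*m/s

5.7850e-27


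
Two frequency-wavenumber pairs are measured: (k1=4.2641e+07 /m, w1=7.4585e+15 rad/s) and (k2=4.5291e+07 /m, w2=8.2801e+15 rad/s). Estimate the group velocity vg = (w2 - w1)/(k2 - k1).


vg = (w2 - w1) / (k2 - k1)
= (8.2801e+15 - 7.4585e+15) / (4.5291e+07 - 4.2641e+07)
= 8.2160e+14 / 2.6500e+06
= 3.1004e+08 m/s

3.1004e+08


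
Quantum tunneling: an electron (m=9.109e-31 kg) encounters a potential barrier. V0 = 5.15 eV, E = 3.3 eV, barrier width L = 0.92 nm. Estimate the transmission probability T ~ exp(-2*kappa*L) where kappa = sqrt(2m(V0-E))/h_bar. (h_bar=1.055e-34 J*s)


V0 - E = 1.85 eV = 2.9637e-19 J
kappa = sqrt(2 * m * (V0-E)) / h_bar
= sqrt(2 * 9.109e-31 * 2.9637e-19) / 1.055e-34
= 6.9649e+09 /m
2*kappa*L = 2 * 6.9649e+09 * 0.92e-9
= 12.8154
T = exp(-12.8154) = 2.718529e-06

2.718529e-06


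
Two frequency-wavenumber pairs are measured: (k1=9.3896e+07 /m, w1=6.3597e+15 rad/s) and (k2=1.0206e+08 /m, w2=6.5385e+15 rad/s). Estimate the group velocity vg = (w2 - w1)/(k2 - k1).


vg = (w2 - w1) / (k2 - k1)
= (6.5385e+15 - 6.3597e+15) / (1.0206e+08 - 9.3896e+07)
= 1.7880e+14 / 8.1640e+06
= 2.1901e+07 m/s

2.1901e+07


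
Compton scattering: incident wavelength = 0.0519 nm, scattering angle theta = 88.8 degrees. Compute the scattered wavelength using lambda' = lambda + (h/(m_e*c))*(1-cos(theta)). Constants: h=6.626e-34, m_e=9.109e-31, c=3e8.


Compton wavelength: h/(m_e*c) = 2.4247e-12 m
d_lambda = 2.4247e-12 * (1 - cos(88.8 deg))
= 2.4247e-12 * 0.979058
= 2.3739e-12 m = 0.002374 nm
lambda' = 0.0519 + 0.002374
= 0.054274 nm

0.054274


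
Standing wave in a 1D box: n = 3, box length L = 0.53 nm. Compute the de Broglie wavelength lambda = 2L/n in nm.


lambda = 2L / n
= 2 * 0.53 / 3
= 1.06 / 3
= 0.3533 nm

0.3533


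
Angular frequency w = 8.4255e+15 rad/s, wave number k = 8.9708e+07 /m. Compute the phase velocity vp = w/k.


vp = w / k
= 8.4255e+15 / 8.9708e+07
= 9.3921e+07 m/s

9.3921e+07


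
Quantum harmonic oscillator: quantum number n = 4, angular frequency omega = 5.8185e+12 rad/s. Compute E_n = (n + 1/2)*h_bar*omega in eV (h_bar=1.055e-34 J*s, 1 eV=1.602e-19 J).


E = (n + 1/2) * h_bar * omega
= (4 + 0.5) * 1.055e-34 * 5.8185e+12
= 4.5 * 6.1385e-22
= 2.7623e-21 J
= 0.0172 eV

0.0172


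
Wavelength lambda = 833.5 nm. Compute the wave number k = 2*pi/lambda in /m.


k = 2 * pi / lambda
= 6.2832 / (833.5e-9)
= 6.2832 / 8.3350e-07
= 7.5383e+06 /m

7.5383e+06


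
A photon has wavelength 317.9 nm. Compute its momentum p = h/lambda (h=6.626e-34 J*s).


p = h / lambda
= 6.626e-34 / (317.9e-9)
= 6.626e-34 / 3.1790e-07
= 2.0843e-27 kg*m/s

2.0843e-27


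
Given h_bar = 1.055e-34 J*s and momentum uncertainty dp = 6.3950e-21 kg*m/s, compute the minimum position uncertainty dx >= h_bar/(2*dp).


dx = h_bar / (2 * dp)
= 1.055e-34 / (2 * 6.3950e-21)
= 1.055e-34 / 1.2790e-20
= 8.2486e-15 m

8.2486e-15


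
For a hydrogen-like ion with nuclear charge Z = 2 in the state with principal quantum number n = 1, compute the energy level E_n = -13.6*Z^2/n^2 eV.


E_n = -13.6 * Z^2 / n^2
= -13.6 * 2^2 / 1^2
= -13.6 * 4 / 1
= -54.4 eV

-54.4


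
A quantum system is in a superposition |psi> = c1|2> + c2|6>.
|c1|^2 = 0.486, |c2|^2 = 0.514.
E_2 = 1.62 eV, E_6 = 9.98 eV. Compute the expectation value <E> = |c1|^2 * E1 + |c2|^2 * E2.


<E> = |c1|^2 * E1 + |c2|^2 * E2
= 0.486 * 1.62 + 0.514 * 9.98
= 0.7873 + 5.1297
= 5.917 eV

5.917


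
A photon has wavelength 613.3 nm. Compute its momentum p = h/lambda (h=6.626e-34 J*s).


p = h / lambda
= 6.626e-34 / (613.3e-9)
= 6.626e-34 / 6.1330e-07
= 1.0804e-27 kg*m/s

1.0804e-27


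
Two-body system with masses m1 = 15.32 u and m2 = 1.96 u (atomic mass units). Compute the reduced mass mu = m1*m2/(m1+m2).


mu = m1 * m2 / (m1 + m2)
= 15.32 * 1.96 / (15.32 + 1.96)
= 30.0272 / 17.28
= 1.7377 u

1.7377


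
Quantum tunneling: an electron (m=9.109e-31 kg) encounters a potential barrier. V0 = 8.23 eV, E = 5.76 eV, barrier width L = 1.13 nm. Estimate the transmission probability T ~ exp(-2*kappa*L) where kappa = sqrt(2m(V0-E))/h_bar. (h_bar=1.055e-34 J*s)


V0 - E = 2.47 eV = 3.9569e-19 J
kappa = sqrt(2 * m * (V0-E)) / h_bar
= sqrt(2 * 9.109e-31 * 3.9569e-19) / 1.055e-34
= 8.0478e+09 /m
2*kappa*L = 2 * 8.0478e+09 * 1.13e-9
= 18.188
T = exp(-18.188) = 1.261920e-08

1.261920e-08


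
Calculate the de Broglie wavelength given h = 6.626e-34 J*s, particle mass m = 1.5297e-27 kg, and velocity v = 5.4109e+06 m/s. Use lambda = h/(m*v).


lambda = h / (m * v)
= 6.626e-34 / (1.5297e-27 * 5.4109e+06)
= 6.626e-34 / 8.2771e-21
= 8.0053e-14 m

8.0053e-14


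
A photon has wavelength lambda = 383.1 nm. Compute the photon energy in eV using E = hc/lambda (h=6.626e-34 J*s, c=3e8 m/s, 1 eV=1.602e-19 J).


E = hc / lambda
= (6.626e-34)(3e8) / (383.1e-9)
= 1.9878e-25 / 3.8310e-07
= 5.1887e-19 J
Converting to eV: 5.1887e-19 / 1.602e-19
= 3.2389 eV

3.2389


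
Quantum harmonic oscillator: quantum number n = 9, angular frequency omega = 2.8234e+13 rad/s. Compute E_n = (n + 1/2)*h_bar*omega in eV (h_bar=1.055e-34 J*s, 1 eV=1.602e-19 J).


E = (n + 1/2) * h_bar * omega
= (9 + 0.5) * 1.055e-34 * 2.8234e+13
= 9.5 * 2.9787e-21
= 2.8298e-20 J
= 0.1766 eV

0.1766


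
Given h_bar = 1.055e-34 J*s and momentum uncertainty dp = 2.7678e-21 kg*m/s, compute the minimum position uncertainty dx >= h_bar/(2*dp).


dx = h_bar / (2 * dp)
= 1.055e-34 / (2 * 2.7678e-21)
= 1.055e-34 / 5.5356e-21
= 1.9058e-14 m

1.9058e-14


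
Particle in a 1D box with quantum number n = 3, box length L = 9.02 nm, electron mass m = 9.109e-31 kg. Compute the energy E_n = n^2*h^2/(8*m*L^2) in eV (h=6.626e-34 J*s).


E = n^2 * h^2 / (8 * m * L^2)
= 3^2 * (6.626e-34)^2 / (8 * 9.109e-31 * (9.02e-9)^2)
= 9 * 4.3904e-67 / (8 * 9.109e-31 * 8.1360e-17)
= 6.6646e-21 J
= 0.0416 eV

0.0416


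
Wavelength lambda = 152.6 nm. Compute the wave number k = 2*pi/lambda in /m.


k = 2 * pi / lambda
= 6.2832 / (152.6e-9)
= 6.2832 / 1.5260e-07
= 4.1174e+07 /m

4.1174e+07


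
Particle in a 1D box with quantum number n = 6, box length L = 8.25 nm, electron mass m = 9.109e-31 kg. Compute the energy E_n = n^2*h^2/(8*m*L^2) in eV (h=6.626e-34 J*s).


E = n^2 * h^2 / (8 * m * L^2)
= 6^2 * (6.626e-34)^2 / (8 * 9.109e-31 * (8.25e-9)^2)
= 36 * 4.3904e-67 / (8 * 9.109e-31 * 6.8063e-17)
= 3.1867e-20 J
= 0.1989 eV

0.1989


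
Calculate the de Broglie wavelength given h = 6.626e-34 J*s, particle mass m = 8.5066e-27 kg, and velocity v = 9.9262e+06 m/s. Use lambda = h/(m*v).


lambda = h / (m * v)
= 6.626e-34 / (8.5066e-27 * 9.9262e+06)
= 6.626e-34 / 8.4438e-20
= 7.8472e-15 m

7.8472e-15


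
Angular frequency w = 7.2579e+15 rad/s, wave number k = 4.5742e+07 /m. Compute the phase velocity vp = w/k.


vp = w / k
= 7.2579e+15 / 4.5742e+07
= 1.5867e+08 m/s

1.5867e+08


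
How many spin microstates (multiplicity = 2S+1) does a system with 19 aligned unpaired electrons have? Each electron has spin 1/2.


Total spin S = N * (1/2) = 19 * 0.5 = 9.5
Spin multiplicity = 2S + 1
= 2 * 9.5 + 1
= 20

20


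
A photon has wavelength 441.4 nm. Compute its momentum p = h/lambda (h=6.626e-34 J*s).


p = h / lambda
= 6.626e-34 / (441.4e-9)
= 6.626e-34 / 4.4140e-07
= 1.5011e-27 kg*m/s

1.5011e-27


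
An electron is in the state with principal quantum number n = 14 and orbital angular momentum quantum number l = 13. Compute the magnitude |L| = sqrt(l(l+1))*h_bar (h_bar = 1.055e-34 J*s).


L = sqrt(l*(l+1)) * h_bar
= sqrt(13 * 14) * 1.055e-34
= sqrt(182) * 1.055e-34
= 13.4907 * 1.055e-34
= 1.4233e-33 J*s

1.4233e-33


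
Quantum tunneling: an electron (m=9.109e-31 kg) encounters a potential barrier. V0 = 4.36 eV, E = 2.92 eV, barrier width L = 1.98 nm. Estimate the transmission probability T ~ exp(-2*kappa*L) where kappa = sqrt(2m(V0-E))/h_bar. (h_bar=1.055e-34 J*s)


V0 - E = 1.44 eV = 2.3069e-19 J
kappa = sqrt(2 * m * (V0-E)) / h_bar
= sqrt(2 * 9.109e-31 * 2.3069e-19) / 1.055e-34
= 6.1448e+09 /m
2*kappa*L = 2 * 6.1448e+09 * 1.98e-9
= 24.3336
T = exp(-24.3336) = 2.704400e-11

2.704400e-11


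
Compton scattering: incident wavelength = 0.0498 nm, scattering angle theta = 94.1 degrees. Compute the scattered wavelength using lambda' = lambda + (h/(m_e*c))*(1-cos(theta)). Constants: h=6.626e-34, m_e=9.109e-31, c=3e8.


Compton wavelength: h/(m_e*c) = 2.4247e-12 m
d_lambda = 2.4247e-12 * (1 - cos(94.1 deg))
= 2.4247e-12 * 1.071497
= 2.5981e-12 m = 0.002598 nm
lambda' = 0.0498 + 0.002598
= 0.052398 nm

0.052398


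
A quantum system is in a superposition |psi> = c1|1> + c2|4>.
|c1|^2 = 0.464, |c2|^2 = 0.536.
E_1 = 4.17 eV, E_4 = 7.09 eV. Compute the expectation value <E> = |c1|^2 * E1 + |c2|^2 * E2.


<E> = |c1|^2 * E1 + |c2|^2 * E2
= 0.464 * 4.17 + 0.536 * 7.09
= 1.9349 + 3.8002
= 5.7351 eV

5.7351


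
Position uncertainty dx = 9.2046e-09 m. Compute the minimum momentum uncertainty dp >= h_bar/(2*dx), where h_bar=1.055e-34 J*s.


dp = h_bar / (2 * dx)
= 1.055e-34 / (2 * 9.2046e-09)
= 1.055e-34 / 1.8409e-08
= 5.7308e-27 kg*m/s

5.7308e-27


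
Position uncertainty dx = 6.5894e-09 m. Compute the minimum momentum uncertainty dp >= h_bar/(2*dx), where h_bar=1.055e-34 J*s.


dp = h_bar / (2 * dx)
= 1.055e-34 / (2 * 6.5894e-09)
= 1.055e-34 / 1.3179e-08
= 8.0053e-27 kg*m/s

8.0053e-27


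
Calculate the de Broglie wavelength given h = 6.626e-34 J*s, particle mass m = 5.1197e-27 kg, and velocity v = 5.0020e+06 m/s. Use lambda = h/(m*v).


lambda = h / (m * v)
= 6.626e-34 / (5.1197e-27 * 5.0020e+06)
= 6.626e-34 / 2.5609e-20
= 2.5874e-14 m

2.5874e-14


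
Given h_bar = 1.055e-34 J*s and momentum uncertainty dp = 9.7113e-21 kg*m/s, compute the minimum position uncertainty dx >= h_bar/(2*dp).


dx = h_bar / (2 * dp)
= 1.055e-34 / (2 * 9.7113e-21)
= 1.055e-34 / 1.9423e-20
= 5.4318e-15 m

5.4318e-15


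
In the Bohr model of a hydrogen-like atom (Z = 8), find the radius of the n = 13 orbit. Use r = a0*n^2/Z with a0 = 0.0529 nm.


r = a0 * n^2 / Z
= 0.0529 * 13^2 / 8
= 0.0529 * 169 / 8
= 1.1175 nm

1.1175


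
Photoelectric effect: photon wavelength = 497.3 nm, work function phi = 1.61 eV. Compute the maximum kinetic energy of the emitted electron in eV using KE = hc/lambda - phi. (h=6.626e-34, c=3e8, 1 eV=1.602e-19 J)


E_photon = hc / lambda
= (6.626e-34)(3e8) / (497.3e-9)
= 3.9972e-19 J
= 2.4951 eV
KE = E_photon - phi
= 2.4951 - 1.61
= 0.8851 eV

0.8851


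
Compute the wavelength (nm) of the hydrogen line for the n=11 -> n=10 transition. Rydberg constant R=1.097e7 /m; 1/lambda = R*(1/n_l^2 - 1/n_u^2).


1/lambda = R * (1/n_l^2 - 1/n_u^2)
= 1.097e7 * (1/10^2 - 1/11^2)
= 1.097e7 * (0.01 - 0.008264)
= 1.097e7 * 0.001736
= 1.9039e+04 /m
lambda = 1 / 1.9039e+04 = 52524.2002 nm

52524.2002


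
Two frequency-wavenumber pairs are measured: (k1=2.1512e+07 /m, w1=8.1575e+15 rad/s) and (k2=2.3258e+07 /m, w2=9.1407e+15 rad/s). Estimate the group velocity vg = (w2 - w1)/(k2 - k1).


vg = (w2 - w1) / (k2 - k1)
= (9.1407e+15 - 8.1575e+15) / (2.3258e+07 - 2.1512e+07)
= 9.8320e+14 / 1.7460e+06
= 5.6312e+08 m/s

5.6312e+08


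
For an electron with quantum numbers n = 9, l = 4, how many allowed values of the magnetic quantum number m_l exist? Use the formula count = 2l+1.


m_l ranges from -l to +l in integer steps
So m_l goes from -4 to +4
Count = 2l + 1 = 2*4 + 1
= 9

9


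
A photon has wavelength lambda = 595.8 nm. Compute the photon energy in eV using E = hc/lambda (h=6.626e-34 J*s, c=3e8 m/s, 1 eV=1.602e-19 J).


E = hc / lambda
= (6.626e-34)(3e8) / (595.8e-9)
= 1.9878e-25 / 5.9580e-07
= 3.3364e-19 J
Converting to eV: 3.3364e-19 / 1.602e-19
= 2.0826 eV

2.0826


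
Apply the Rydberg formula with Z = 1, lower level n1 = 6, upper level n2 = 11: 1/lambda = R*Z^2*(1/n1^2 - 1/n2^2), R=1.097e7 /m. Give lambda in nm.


1/lambda = R * Z^2 * (1/n1^2 - 1/n2^2)
= 1.097e7 * 1^2 * (1/6^2 - 1/11^2)
= 1.097e7 * 1 * (0.027778 - 0.008264)
= 2.1406e+05 /m
lambda = 1 / 2.1406e+05
= 4671.5642 nm

4671.5642


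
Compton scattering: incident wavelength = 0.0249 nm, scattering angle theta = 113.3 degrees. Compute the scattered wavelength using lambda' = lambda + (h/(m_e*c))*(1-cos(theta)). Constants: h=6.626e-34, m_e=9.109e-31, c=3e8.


Compton wavelength: h/(m_e*c) = 2.4247e-12 m
d_lambda = 2.4247e-12 * (1 - cos(113.3 deg))
= 2.4247e-12 * 1.395546
= 3.3838e-12 m = 0.003384 nm
lambda' = 0.0249 + 0.003384
= 0.028284 nm

0.028284


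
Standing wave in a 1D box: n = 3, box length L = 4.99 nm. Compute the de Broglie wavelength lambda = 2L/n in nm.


lambda = 2L / n
= 2 * 4.99 / 3
= 9.98 / 3
= 3.3267 nm

3.3267


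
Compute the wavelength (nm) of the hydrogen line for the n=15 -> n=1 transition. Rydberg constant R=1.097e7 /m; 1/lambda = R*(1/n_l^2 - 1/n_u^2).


1/lambda = R * (1/n_l^2 - 1/n_u^2)
= 1.097e7 * (1/1^2 - 1/15^2)
= 1.097e7 * (1.0 - 0.004444)
= 1.097e7 * 0.995556
= 1.0921e+07 /m
lambda = 1 / 1.0921e+07 = 91.5647 nm

91.5647


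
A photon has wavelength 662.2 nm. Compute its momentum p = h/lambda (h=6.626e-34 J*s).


p = h / lambda
= 6.626e-34 / (662.2e-9)
= 6.626e-34 / 6.6220e-07
= 1.0006e-27 kg*m/s

1.0006e-27


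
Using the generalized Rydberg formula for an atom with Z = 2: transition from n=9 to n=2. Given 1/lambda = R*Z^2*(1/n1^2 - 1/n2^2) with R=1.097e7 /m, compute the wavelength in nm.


1/lambda = R * Z^2 * (1/n1^2 - 1/n2^2)
= 1.097e7 * 2^2 * (1/2^2 - 1/9^2)
= 1.097e7 * 4 * (0.25 - 0.012346)
= 1.0428e+07 /m
lambda = 1 / 1.0428e+07
= 95.8932 nm

95.8932


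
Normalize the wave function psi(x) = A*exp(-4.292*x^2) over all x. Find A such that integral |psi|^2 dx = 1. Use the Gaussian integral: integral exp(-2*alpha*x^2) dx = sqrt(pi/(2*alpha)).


integral |psi|^2 dx = A^2 * sqrt(pi/(2*alpha)) = 1
A^2 = sqrt(2*alpha/pi)
= sqrt(2 * 4.292 / pi)
= 1.652989
A = sqrt(1.652989)
= 1.2857

1.2857


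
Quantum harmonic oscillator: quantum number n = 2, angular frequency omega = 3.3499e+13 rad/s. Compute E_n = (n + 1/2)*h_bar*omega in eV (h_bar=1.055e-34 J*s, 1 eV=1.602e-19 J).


E = (n + 1/2) * h_bar * omega
= (2 + 0.5) * 1.055e-34 * 3.3499e+13
= 2.5 * 3.5341e-21
= 8.8354e-21 J
= 0.0552 eV

0.0552
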